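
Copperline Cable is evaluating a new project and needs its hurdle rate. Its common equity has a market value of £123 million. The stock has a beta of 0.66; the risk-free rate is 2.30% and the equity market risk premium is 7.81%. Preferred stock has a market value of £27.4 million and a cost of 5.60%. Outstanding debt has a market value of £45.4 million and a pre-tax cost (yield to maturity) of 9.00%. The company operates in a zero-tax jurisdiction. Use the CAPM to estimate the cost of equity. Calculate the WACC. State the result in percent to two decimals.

Cost of equity via CAPM: Re = 2.3% + 0.66 × 7.81% = 7.4546%.
Total capital V = 123 + 27.4 + 45.4 = 195.8.
Equity: weight = 123/195.8 = 0.6282; cost = 7.4546%.
Preferred: weight = 27.4/195.8 = 0.1399; cost = 5.6%.
Debt: weight = 45.4/195.8 = 0.2319; after-tax cost = 9% × (1 − 0%) = 9.0000%.
WACC = 0.6282 × 7.4546% + 0.1399 × 5.6000% + 0.2319 × 9.0000% = 7.5534%.

7.55%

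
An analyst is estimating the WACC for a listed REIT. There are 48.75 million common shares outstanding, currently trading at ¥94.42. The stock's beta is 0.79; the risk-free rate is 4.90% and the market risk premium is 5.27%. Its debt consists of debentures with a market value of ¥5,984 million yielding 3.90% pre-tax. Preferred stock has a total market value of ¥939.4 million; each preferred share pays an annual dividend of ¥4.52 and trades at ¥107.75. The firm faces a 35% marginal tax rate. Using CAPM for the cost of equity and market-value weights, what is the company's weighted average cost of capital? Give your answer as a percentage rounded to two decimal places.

5.28%

Cost of equity via CAPM: Re = 4.9% + 0.79 × 5.27% = 9.0633%.
Cost of preferred: Rp = 4.52 / 107.75 = 4.1949%.
Market value of equity E = 94.42 × 48.75m = 4602.975m.
Total capital V = 4602.975 + 939.4 + 5984 = 11526.375.
Equity: weight = 4602.975/11526.375 = 0.3993; cost = 9.0633%.
Preferred: weight = 939.4/11526.375 = 0.0815; cost = 4.1949%.
Debentures: weight = 5984/11526.375 = 0.5192; after-tax cost = 3.9% × (1 − 35%) = 2.5350%.
WACC = 0.3993 × 9.0633% + 0.0815 × 4.1949% + 0.5192 × 2.5350% = 5.2773%.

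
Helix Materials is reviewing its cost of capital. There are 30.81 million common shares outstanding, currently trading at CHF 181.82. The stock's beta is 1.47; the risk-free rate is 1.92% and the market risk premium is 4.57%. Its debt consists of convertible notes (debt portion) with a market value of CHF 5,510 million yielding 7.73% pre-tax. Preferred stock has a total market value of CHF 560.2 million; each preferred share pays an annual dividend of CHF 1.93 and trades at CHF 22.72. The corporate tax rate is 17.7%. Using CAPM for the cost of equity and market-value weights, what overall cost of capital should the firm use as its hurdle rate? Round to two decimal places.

Cost of equity via CAPM: Re = 1.92% + 1.47 × 4.57% = 8.6379%.
Cost of preferred: Rp = 1.93 / 22.72 = 8.4947%.
Market value of equity E = 181.82 × 30.81m = 5601.8742m.
Total capital V = 5601.8742 + 560.2 + 5510 = 11672.0742.
Equity: weight = 5601.8742/11672.0742 = 0.4799; cost = 8.6379%.
Preferred: weight = 560.2/11672.0742 = 0.0480; cost = 8.4947%.
Convertible notes (debt portion): weight = 5510/11672.0742 = 0.4721; after-tax cost = 7.73% × (1 − 17.7%) = 6.3618%.
WACC = 0.4799 × 8.6379% + 0.0480 × 8.4947% + 0.4721 × 6.3618% = 7.5566%.

7.56%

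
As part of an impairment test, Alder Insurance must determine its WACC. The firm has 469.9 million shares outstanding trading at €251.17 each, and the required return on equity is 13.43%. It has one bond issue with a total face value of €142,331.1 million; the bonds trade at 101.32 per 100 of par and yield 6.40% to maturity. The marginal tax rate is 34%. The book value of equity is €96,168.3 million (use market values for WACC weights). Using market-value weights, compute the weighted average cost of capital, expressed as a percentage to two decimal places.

Market value of equity E = 251.17 × 469.9m = 118024.783m. Market value of debt D = 142331.1m × 101.32/100 = 144209.87052m.
Total capital V = 118024.783 + 144209.87052 = 262234.65352.
Equity: weight = 118024.783/262234.65352 = 0.4501; cost = 13.43%.
Bonds outstanding: weight = 144209.87052/262234.65352 = 0.5499; after-tax cost = 6.4% × (1 − 34%) = 4.2240%.
WACC = 0.4501 × 13.4300% + 0.5499 × 4.2240% = 8.3674%.

8.37%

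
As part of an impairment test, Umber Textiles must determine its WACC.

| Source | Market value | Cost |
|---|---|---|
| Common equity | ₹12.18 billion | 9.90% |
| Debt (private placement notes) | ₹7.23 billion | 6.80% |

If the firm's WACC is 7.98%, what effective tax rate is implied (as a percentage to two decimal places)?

Total capital V = 12.18 + 7.23 = 19.41.
Equity weight = 12.18/19.41 = 0.6275.
Private placement notes weight = 7.23/19.41 = 0.3725.
Equity contribution = 0.6275 × 9.9% = 6.2124%.
Debt contribution must be 7.98% − 6.2124% = 1.7676%.
0.3725 × 6.8% × (1 − T) = 1.7676%  ⇒  (1 − T) = 0.6979.
T = 30.2136%.

30.21%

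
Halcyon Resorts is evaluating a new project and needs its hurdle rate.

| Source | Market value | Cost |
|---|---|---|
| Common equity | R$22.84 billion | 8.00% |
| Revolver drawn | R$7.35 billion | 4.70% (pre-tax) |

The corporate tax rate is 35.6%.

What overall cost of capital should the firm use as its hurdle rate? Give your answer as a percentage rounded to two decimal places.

Total capital V = 22.84 + 7.35 = 30.19.
Equity: weight = 22.84/30.19 = 0.7565; cost = 8%.
Revolver drawn: weight = 7.35/30.19 = 0.2435; after-tax cost = 4.7% × (1 − 35.6%) = 3.0268%.
WACC = 0.7565 × 8.0000% + 0.2435 × 3.0268% = 6.7892%.

6.79%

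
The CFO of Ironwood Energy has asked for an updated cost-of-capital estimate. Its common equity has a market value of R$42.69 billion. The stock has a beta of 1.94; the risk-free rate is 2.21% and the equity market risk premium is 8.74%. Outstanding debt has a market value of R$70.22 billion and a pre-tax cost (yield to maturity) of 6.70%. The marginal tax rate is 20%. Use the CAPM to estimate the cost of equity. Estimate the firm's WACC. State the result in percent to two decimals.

10.58%

Cost of equity via CAPM: Re = 2.21% + 1.94 × 8.74% = 19.1656%.
Total capital V = 42.69 + 70.22 = 112.91.
Equity: weight = 42.69/112.91 = 0.3781; cost = 19.1656%.
Debt: weight = 70.22/112.91 = 0.6219; after-tax cost = 6.7% × (1 − 20%) = 5.3600%.
WACC = 0.3781 × 19.1656% + 0.6219 × 5.3600% = 10.5797%.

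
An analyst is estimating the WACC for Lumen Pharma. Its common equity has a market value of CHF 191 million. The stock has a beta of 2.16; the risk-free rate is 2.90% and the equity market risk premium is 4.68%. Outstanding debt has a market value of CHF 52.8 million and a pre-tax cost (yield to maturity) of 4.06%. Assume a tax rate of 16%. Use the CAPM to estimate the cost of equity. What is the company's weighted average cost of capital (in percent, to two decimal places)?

10.93%

Cost of equity via CAPM: Re = 2.9% + 2.16 × 4.68% = 13.0088%.
Total capital V = 191 + 52.8 = 243.8.
Equity: weight = 191/243.8 = 0.7834; cost = 13.0088%.
Debt: weight = 52.8/243.8 = 0.2166; after-tax cost = 4.06% × (1 − 16%) = 3.4104%.
WACC = 0.7834 × 13.0088% + 0.2166 × 3.4104% = 10.9301%.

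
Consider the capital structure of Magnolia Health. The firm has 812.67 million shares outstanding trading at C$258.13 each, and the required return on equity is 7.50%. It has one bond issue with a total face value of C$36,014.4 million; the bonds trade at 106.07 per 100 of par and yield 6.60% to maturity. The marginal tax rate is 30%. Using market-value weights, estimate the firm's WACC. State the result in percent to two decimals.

Market value of equity E = 258.13 × 812.67m = 209774.5071m. Market value of debt D = 36014.4m × 106.07/100 = 38200.47408m.
Total capital V = 209774.5071 + 38200.47408 = 247974.98118.
Equity: weight = 209774.5071/247974.98118 = 0.8460; cost = 7.5%.
Bonds outstanding: weight = 38200.47408/247974.98118 = 0.1540; after-tax cost = 6.6% × (1 − 30%) = 4.6200%.
WACC = 0.8460 × 7.5000% + 0.1540 × 4.6200% = 7.0563%.

7.06%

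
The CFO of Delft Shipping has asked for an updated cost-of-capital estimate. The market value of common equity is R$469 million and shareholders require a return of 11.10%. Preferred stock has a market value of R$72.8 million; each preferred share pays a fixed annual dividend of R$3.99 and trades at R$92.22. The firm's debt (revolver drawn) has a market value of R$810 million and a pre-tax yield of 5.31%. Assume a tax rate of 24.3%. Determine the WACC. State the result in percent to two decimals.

6.49%

Cost of preferred: Rp = 3.99 / 92.22 = 4.3266%.
Total capital V = 469 + 72.8 + 810 = 1351.8.
Equity: weight = 469/1351.8 = 0.3469; cost = 11.1%.
Preferred: weight = 72.8/1351.8 = 0.0539; cost = 4.3266%.
Revolver drawn: weight = 810/1351.8 = 0.5992; after-tax cost = 5.31% × (1 − 24.3%) = 4.0197%.
WACC = 0.3469 × 11.1000% + 0.0539 × 4.3266% + 0.5992 × 4.0197% = 6.4927%.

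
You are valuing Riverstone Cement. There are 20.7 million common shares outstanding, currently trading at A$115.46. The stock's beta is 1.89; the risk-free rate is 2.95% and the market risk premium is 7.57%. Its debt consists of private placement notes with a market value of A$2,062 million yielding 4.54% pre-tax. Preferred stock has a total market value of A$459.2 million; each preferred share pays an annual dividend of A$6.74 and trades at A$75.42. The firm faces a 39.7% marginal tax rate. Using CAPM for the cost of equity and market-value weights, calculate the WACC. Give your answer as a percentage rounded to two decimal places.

Cost of equity via CAPM: Re = 2.95% + 1.89 × 7.57% = 17.2573%.
Cost of preferred: Rp = 6.74 / 75.42 = 8.9366%.
Market value of equity E = 115.46 × 20.7m = 2390.022m.
Total capital V = 2390.022 + 459.2 + 2062 = 4911.222.
Equity: weight = 2390.022/4911.222 = 0.4866; cost = 17.2573%.
Preferred: weight = 459.2/4911.222 = 0.0935; cost = 8.9366%.
Private placement notes: weight = 2062/4911.222 = 0.4199; after-tax cost = 4.54% × (1 − 39.7%) = 2.7376%.
WACC = 0.4866 × 17.2573% + 0.0935 × 8.9366% + 0.4199 × 2.7376% = 10.3832%.

10.38%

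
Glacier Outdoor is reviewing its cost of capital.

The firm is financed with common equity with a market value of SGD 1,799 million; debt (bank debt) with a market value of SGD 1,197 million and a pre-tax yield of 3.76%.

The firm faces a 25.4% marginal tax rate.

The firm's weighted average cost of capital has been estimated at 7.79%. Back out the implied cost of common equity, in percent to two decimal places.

Total capital V = 1799 + 1197 = 2996.
Equity weight = 1799/2996 = 0.6005.
Bank debt weight = 1197/2996 = 0.3995.
Debt contribution = 0.3995 × 3.76% × (1 − 25.4%) = 1.1207%.
Required equity contribution = 7.79% − 1.1207% = 6.6693%.
Re = 6.6693% / 0.6005 = 11.1069%.

11.11%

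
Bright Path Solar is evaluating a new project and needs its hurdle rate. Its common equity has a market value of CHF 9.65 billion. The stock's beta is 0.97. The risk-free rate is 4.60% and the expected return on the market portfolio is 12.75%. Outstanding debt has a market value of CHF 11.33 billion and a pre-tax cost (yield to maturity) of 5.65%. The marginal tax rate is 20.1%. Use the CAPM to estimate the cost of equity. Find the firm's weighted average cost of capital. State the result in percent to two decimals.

Market risk premium = 12.75% − 4.6% = 8.15%.
Cost of equity via CAPM: Re = 4.6% + 0.97 × 8.15% = 12.5055%.
Total capital V = 9.65 + 11.33 = 20.98.
Equity: weight = 9.65/20.98 = 0.4600; cost = 12.5055%.
Debt: weight = 11.33/20.98 = 0.5400; after-tax cost = 5.65% × (1 − 20.1%) = 4.5144%.
WACC = 0.4600 × 12.5055% + 0.5400 × 4.5144% = 8.1900%.

8.19%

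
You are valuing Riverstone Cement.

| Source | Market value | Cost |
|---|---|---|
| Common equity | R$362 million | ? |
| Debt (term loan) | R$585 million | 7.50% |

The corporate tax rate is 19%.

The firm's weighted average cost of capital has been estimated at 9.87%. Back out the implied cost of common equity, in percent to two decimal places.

Total capital V = 362 + 585 = 947.
Equity weight = 362/947 = 0.3823.
Term loan weight = 585/947 = 0.6177.
Debt contribution = 0.6177 × 7.5% × (1 − 19%) = 3.7528%.
Required equity contribution = 9.87% − 3.7528% = 6.1172%.
Re = 6.1172% / 0.3823 = 16.0028%.

16.00%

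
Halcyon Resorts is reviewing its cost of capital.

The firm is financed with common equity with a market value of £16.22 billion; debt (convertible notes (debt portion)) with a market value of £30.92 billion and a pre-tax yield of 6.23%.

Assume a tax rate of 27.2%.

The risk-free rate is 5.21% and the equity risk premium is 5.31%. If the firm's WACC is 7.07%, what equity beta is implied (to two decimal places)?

Total capital V = 16.22 + 30.92 = 47.14.
Equity weight = 16.22/47.14 = 0.3441.
Convertible notes (debt portion) weight = 30.92/47.14 = 0.6559.
Debt contribution = 0.6559 × 6.23% × (1 − 27.2%) = 2.9749%.
Required equity contribution = 7.07% − 2.9749% = 4.0951%  ⇒  Re = 11.9016%.
CAPM: 11.9016% = 5.21% + β × 5.31%  ⇒  β = 1.2602.

1.26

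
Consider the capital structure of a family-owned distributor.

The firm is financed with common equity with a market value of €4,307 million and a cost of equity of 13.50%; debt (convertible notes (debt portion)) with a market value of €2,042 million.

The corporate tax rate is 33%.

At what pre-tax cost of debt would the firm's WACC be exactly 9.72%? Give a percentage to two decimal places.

2.61%

Total capital V = 4307 + 2042 = 6349.
Equity weight = 4307/6349 = 0.6784.
Convertible notes (debt portion) weight = 2042/6349 = 0.3216.
Equity contribution = 0.6784 × 13.5% = 9.1581%.
Remaining for debt = 9.72% − 9.1581% = 0.5619%.
Rd × (1 − 33%) × 0.3216 = 0.5619%  ⇒  Rd = 2.6078%.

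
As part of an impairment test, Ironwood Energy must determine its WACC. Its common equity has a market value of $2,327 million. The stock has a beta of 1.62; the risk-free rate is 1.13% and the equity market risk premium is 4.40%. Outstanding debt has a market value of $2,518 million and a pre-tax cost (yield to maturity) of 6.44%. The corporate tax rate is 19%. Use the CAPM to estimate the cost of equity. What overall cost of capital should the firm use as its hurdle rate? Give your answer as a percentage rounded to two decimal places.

Cost of equity via CAPM: Re = 1.13% + 1.62 × 4.4% = 8.2580%.
Total capital V = 2327 + 2518 = 4845.
Equity: weight = 2327/4845 = 0.4803; cost = 8.258%.
Debt: weight = 2518/4845 = 0.5197; after-tax cost = 6.44% × (1 − 19%) = 5.2164%.
WACC = 0.4803 × 8.2580% + 0.5197 × 5.2164% = 6.6772%.

6.68%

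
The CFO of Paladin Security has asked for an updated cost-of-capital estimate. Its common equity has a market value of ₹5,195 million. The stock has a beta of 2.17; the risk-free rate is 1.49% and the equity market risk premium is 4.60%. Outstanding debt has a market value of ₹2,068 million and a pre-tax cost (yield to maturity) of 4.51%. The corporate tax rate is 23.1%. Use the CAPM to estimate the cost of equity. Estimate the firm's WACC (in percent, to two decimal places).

Cost of equity via CAPM: Re = 1.49% + 2.17 × 4.6% = 11.4720%.
Total capital V = 5195 + 2068 = 7263.
Equity: weight = 5195/7263 = 0.7153; cost = 11.472%.
Debt: weight = 2068/7263 = 0.2847; after-tax cost = 4.51% × (1 − 23.1%) = 3.4682%.
WACC = 0.7153 × 11.4720% + 0.2847 × 3.4682% = 9.1931%.

9.19%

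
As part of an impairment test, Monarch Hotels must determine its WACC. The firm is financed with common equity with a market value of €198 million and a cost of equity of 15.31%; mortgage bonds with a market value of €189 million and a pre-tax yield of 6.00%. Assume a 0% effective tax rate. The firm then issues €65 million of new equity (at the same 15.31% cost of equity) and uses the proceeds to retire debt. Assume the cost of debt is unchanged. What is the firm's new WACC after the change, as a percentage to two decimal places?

After the change:
Total capital V = 263 + 124 = 387.
Equity: weight = 263/387 = 0.6796; cost = 15.31%.
Mortgage bonds: weight = 124/387 = 0.3204; after-tax cost = 6% × (1 − 0%) = 6.0000%.
WACC = 0.6796 × 15.3100% + 0.3204 × 6.0000% = 12.3270%.

12.33%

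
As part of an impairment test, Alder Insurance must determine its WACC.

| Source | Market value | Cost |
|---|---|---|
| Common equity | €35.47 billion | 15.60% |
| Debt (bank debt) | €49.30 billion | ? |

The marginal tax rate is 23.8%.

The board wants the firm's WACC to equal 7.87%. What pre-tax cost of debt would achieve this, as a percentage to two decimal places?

Total capital V = 35.47 + 49.3 = 84.77.
Equity weight = 35.47/84.77 = 0.4184.
Bank debt weight = 49.3/84.77 = 0.5816.
Equity contribution = 0.4184 × 15.6% = 6.5275%.
Remaining for debt = 7.87% − 6.5275% = 1.3425%.
Rd × (1 − 23.8%) × 0.5816 = 1.3425%  ⇒  Rd = 3.0295%.

3.03%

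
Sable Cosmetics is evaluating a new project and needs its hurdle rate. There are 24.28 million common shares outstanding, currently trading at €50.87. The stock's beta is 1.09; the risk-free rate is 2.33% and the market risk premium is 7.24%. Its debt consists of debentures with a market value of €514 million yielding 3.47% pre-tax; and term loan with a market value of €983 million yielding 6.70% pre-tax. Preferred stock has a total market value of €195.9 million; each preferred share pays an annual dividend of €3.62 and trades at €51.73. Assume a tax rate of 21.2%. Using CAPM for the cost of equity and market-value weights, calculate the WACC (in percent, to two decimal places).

Cost of equity via CAPM: Re = 2.33% + 1.09 × 7.24% = 10.2216%.
Cost of preferred: Rp = 3.62 / 51.73 = 6.9979%.
Market value of equity E = 50.87 × 24.28m = 1235.1236m.
Total capital V = 1235.1236 + 195.9 + 514 + 983 = 2928.0236.
Equity: weight = 1235.1236/2928.0236 = 0.4218; cost = 10.2216%.
Preferred: weight = 195.9/2928.0236 = 0.0669; cost = 6.9979%.
Debentures: weight = 514/2928.0236 = 0.1755; after-tax cost = 3.47% × (1 − 21.2%) = 2.7344%.
Term loan: weight = 983/2928.0236 = 0.3357; after-tax cost = 6.7% × (1 − 21.2%) = 5.2796%.
WACC = 0.4218 × 10.2216% + 0.0669 × 6.9979% + 0.1755 × 2.7344% + 0.3357 × 5.2796% = 7.0324%.

7.03%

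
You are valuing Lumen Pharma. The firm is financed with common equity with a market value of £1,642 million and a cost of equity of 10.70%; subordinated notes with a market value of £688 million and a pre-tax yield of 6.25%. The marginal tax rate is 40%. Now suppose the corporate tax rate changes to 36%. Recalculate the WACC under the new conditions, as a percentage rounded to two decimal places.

8.72%

After the change:
Total capital V = 1642 + 688 = 2330.
Equity: weight = 1642/2330 = 0.7047; cost = 10.7%.
Subordinated notes: weight = 688/2330 = 0.2953; after-tax cost = 6.25% × (1 − 36%) = 4.0000%.
WACC = 0.7047 × 10.7000% + 0.2953 × 4.0000% = 8.7216%.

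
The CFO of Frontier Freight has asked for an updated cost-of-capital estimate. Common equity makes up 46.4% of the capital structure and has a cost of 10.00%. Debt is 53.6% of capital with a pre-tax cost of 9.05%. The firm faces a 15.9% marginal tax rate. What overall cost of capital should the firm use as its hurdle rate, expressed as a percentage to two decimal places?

8.72%

After-tax cost of debt = 9.05% × (1 − 15.9%) = 7.6111%.
WACC = 0.464 × 10.0000% + 0.536 × 7.6111% = 8.7195%.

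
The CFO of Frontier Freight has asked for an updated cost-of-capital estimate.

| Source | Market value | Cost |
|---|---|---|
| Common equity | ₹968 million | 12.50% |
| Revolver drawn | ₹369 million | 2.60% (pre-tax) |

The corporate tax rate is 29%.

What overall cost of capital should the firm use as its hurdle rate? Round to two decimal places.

Total capital V = 968 + 369 = 1337.
Equity: weight = 968/1337 = 0.7240; cost = 12.5%.
Revolver drawn: weight = 369/1337 = 0.2760; after-tax cost = 2.6% × (1 − 29%) = 1.8460%.
WACC = 0.7240 × 12.5000% + 0.2760 × 1.8460% = 9.5596%.

9.56%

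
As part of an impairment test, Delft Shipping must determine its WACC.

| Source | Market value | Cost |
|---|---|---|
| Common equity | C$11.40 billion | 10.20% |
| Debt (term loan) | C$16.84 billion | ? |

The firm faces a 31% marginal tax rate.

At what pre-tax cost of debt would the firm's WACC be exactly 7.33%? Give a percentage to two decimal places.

7.81%

Total capital V = 11.4 + 16.84 = 28.24.
Equity weight = 11.4/28.24 = 0.4037.
Term loan weight = 16.84/28.24 = 0.5963.
Equity contribution = 0.4037 × 10.2% = 4.1176%.
Remaining for debt = 7.33% − 4.1176% = 3.2124%.
Rd × (1 − 31%) × 0.5963 = 3.2124%  ⇒  Rd = 7.8074%.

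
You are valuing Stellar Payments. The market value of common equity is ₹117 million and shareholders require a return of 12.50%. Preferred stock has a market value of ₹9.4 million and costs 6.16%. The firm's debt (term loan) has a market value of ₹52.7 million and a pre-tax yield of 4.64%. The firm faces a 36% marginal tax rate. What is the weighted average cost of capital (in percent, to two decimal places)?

Total capital V = 117 + 9.4 + 52.7 = 179.1.
Equity: weight = 117/179.1 = 0.6533; cost = 12.5%.
Preferred: weight = 9.4/179.1 = 0.0525; cost = 6.16%.
Term loan: weight = 52.7/179.1 = 0.2942; after-tax cost = 4.64% × (1 − 36%) = 2.9696%.
WACC = 0.6533 × 12.5000% + 0.0525 × 6.1600% + 0.2942 × 2.9696% = 9.3629%.

9.36%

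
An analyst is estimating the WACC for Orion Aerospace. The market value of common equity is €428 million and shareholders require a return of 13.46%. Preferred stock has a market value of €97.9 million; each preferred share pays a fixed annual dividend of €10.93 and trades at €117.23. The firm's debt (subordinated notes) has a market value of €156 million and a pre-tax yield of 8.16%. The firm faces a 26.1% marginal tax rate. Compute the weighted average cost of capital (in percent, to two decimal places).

Cost of preferred: Rp = 10.93 / 117.23 = 9.3236%.
Total capital V = 428 + 97.9 + 156 = 681.9.
Equity: weight = 428/681.9 = 0.6277; cost = 13.46%.
Preferred: weight = 97.9/681.9 = 0.1436; cost = 9.3236%.
Subordinated notes: weight = 156/681.9 = 0.2288; after-tax cost = 8.16% × (1 − 26.1%) = 6.0302%.
WACC = 0.6277 × 13.4600% + 0.1436 × 9.3236% + 0.2288 × 6.0302% = 11.1664%.

11.17%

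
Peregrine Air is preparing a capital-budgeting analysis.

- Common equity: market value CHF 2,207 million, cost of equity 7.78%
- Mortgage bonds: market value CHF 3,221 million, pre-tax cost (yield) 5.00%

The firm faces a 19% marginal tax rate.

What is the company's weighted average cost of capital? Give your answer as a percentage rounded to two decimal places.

Total capital V = 2207 + 3221 = 5428.
Equity: weight = 2207/5428 = 0.4066; cost = 7.78%.
Mortgage bonds: weight = 3221/5428 = 0.5934; after-tax cost = 5% × (1 − 19%) = 4.0500%.
WACC = 0.4066 × 7.7800% + 0.5934 × 4.0500% = 5.5666%.

5.57%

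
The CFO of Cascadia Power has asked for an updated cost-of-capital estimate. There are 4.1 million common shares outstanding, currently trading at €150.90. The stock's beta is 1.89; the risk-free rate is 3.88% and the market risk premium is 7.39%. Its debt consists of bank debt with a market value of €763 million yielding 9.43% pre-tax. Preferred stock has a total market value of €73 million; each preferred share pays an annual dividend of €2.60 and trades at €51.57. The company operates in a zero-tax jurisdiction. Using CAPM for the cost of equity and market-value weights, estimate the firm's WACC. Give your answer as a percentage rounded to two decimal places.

12.79%

Cost of equity via CAPM: Re = 3.88% + 1.89 × 7.39% = 17.8471%.
Cost of preferred: Rp = 2.6 / 51.57 = 5.0417%.
Market value of equity E = 150.9 × 4.1m = 618.69m.
Total capital V = 618.69 + 73 + 763 = 1454.69.
Equity: weight = 618.69/1454.69 = 0.4253; cost = 17.8471%.
Preferred: weight = 73/1454.69 = 0.0502; cost = 5.0417%.
Bank debt: weight = 763/1454.69 = 0.5245; after-tax cost = 9.43% × (1 − 0%) = 9.4300%.
WACC = 0.4253 × 17.8471% + 0.0502 × 5.0417% + 0.5245 × 9.4300% = 12.7896%.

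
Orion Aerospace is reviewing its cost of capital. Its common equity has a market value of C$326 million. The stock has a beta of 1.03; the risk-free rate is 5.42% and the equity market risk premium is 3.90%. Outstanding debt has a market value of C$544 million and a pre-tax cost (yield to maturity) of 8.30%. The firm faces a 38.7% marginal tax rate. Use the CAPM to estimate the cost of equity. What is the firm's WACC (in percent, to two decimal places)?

6.72%

Cost of equity via CAPM: Re = 5.42% + 1.03 × 3.9% = 9.4370%.
Total capital V = 326 + 544 = 870.
Equity: weight = 326/870 = 0.3747; cost = 9.437%.
Debt: weight = 544/870 = 0.6253; after-tax cost = 8.3% × (1 − 38.7%) = 5.0879%.
WACC = 0.3747 × 9.4370% + 0.6253 × 5.0879% = 6.7176%.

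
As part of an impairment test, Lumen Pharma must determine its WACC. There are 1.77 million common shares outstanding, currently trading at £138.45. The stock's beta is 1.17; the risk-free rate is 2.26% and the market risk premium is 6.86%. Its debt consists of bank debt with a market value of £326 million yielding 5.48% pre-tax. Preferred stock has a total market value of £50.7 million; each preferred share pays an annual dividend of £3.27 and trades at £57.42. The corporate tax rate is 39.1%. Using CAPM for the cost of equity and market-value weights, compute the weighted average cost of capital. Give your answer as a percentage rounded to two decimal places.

Cost of equity via CAPM: Re = 2.26% + 1.17 × 6.86% = 10.2862%.
Cost of preferred: Rp = 3.27 / 57.42 = 5.6949%.
Market value of equity E = 138.45 × 1.77m = 245.0565m.
Total capital V = 245.0565 + 50.7 + 326 = 621.7565.
Equity: weight = 245.0565/621.7565 = 0.3941; cost = 10.2862%.
Preferred: weight = 50.7/621.7565 = 0.0815; cost = 5.6949%.
Bank debt: weight = 326/621.7565 = 0.5243; after-tax cost = 5.48% × (1 − 39.1%) = 3.3373%.
WACC = 0.3941 × 10.2862% + 0.0815 × 5.6949% + 0.5243 × 3.3373% = 6.2684%.

6.27%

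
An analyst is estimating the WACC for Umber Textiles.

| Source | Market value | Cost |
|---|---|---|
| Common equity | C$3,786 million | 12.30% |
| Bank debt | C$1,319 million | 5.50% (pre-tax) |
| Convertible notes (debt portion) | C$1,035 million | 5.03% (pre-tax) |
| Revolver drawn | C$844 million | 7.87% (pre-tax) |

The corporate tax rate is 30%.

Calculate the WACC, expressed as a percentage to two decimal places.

8.58%

Total capital V = 3786 + 1319 + 1035 + 844 = 6984.
Equity: weight = 3786/6984 = 0.5421; cost = 12.3%.
Bank debt: weight = 1319/6984 = 0.1889; after-tax cost = 5.5% × (1 − 30%) = 3.8500%.
Convertible notes (debt portion): weight = 1035/6984 = 0.1482; after-tax cost = 5.03% × (1 − 30%) = 3.5210%.
Revolver drawn: weight = 844/6984 = 0.1208; after-tax cost = 7.87% × (1 − 30%) = 5.5090%.
WACC = 0.5421 × 12.3000% + 0.1889 × 3.8500% + 0.1482 × 3.5210% + 0.1208 × 5.5090% = 8.5824%.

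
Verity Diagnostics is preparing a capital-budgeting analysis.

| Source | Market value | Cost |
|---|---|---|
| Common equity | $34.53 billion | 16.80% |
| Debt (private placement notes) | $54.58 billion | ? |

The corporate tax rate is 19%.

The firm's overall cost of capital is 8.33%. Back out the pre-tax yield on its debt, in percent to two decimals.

3.67%

Total capital V = 34.53 + 54.58 = 89.11.
Equity weight = 34.53/89.11 = 0.3875.
Private placement notes weight = 54.58/89.11 = 0.6125.
Equity contribution = 0.3875 × 16.8% = 6.5100%.
Remaining for debt = 8.33% − 6.5100% = 1.8200%.
Rd × (1 − 19%) × 0.6125 = 1.8200%  ⇒  Rd = 3.6685%.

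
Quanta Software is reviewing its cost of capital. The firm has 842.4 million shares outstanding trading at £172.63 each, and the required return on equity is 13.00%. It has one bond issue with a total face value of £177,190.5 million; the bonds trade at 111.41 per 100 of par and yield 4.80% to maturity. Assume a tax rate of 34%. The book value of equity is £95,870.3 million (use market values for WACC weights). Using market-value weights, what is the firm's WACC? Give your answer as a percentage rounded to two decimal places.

7.34%

Market value of equity E = 172.63 × 842.4m = 145423.512m. Market value of debt D = 177190.5m × 111.41/100 = 197407.93605m.
Total capital V = 145423.512 + 197407.93605 = 342831.44805.
Equity: weight = 145423.512/342831.44805 = 0.4242; cost = 13%.
Bonds outstanding: weight = 197407.93605/342831.44805 = 0.5758; after-tax cost = 4.8% × (1 − 34%) = 3.1680%.
WACC = 0.4242 × 13.0000% + 0.5758 × 3.1680% = 7.3386%.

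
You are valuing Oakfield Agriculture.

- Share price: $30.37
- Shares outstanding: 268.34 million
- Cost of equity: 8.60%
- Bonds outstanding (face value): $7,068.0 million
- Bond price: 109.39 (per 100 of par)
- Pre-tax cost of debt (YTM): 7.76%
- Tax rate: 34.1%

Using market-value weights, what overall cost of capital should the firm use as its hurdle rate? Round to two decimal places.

6.90%

Market value of equity E = 30.37 × 268.34m = 8149.4858m. Market value of debt D = 7068m × 109.39/100 = 7731.6852m.
Total capital V = 8149.4858 + 7731.6852 = 15881.171.
Equity: weight = 8149.4858/15881.171 = 0.5132; cost = 8.6%.
Bonds outstanding: weight = 7731.6852/15881.171 = 0.4868; after-tax cost = 7.76% × (1 − 34.1%) = 5.1138%.
WACC = 0.5132 × 8.6000% + 0.4868 × 5.1138% = 6.9028%.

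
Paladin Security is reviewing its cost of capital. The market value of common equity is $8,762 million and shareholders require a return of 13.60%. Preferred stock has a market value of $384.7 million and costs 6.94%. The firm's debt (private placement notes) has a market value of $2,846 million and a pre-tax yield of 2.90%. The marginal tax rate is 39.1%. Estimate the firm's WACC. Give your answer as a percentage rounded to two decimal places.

Total capital V = 8762 + 384.7 + 2846 = 11992.7.
Equity: weight = 8762/11992.7 = 0.7306; cost = 13.6%.
Preferred: weight = 384.7/11992.7 = 0.0321; cost = 6.94%.
Private placement notes: weight = 2846/11992.7 = 0.2373; after-tax cost = 2.9% × (1 − 39.1%) = 1.7661%.
WACC = 0.7306 × 13.6000% + 0.0321 × 6.9400% + 0.2373 × 1.7661% = 10.5780%.

10.58%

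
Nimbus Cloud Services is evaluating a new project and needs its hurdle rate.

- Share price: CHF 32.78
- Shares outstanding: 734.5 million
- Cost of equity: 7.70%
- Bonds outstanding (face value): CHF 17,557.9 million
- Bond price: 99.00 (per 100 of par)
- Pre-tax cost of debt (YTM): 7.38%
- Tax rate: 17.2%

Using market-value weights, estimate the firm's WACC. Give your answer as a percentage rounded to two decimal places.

Market value of equity E = 32.78 × 734.5m = 24076.91m. Market value of debt D = 17557.9m × 99.0/100 = 17382.321m.
Total capital V = 24076.91 + 17382.321 = 41459.231.
Equity: weight = 24076.91/41459.231 = 0.5807; cost = 7.7%.
Bonds outstanding: weight = 17382.321/41459.231 = 0.4193; after-tax cost = 7.38% × (1 − 17.2%) = 6.1106%.
WACC = 0.5807 × 7.7000% + 0.4193 × 6.1106% = 7.0336%.

7.03%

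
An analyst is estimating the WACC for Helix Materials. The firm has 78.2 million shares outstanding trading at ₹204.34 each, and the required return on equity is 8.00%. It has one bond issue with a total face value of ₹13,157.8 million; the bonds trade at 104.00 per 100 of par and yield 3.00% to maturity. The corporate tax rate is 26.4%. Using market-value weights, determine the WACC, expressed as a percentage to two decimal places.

Market value of equity E = 204.34 × 78.2m = 15979.388m. Market value of debt D = 13157.8m × 104.0/100 = 13684.112m.
Total capital V = 15979.388 + 13684.112 = 29663.5.
Equity: weight = 15979.388/29663.5 = 0.5387; cost = 8%.
Bonds outstanding: weight = 13684.112/29663.5 = 0.4613; after-tax cost = 3% × (1 − 26.4%) = 2.2080%.
WACC = 0.5387 × 8.0000% + 0.4613 × 2.2080% = 5.3281%.

5.33%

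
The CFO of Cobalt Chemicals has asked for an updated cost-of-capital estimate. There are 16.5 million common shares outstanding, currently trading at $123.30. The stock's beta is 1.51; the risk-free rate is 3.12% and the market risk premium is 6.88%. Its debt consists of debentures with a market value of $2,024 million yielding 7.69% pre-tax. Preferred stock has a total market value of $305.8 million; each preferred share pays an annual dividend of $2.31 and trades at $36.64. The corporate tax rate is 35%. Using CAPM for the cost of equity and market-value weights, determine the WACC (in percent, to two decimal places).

Cost of equity via CAPM: Re = 3.12% + 1.51 × 6.88% = 13.5088%.
Cost of preferred: Rp = 2.31 / 36.64 = 6.3046%.
Market value of equity E = 123.3 × 16.5m = 2034.45m.
Total capital V = 2034.45 + 305.8 + 2024 = 4364.25.
Equity: weight = 2034.45/4364.25 = 0.4662; cost = 13.5088%.
Preferred: weight = 305.8/4364.25 = 0.0701; cost = 6.3046%.
Debentures: weight = 2024/4364.25 = 0.4638; after-tax cost = 7.69% × (1 − 35%) = 4.9985%.
WACC = 0.4662 × 13.5088% + 0.0701 × 6.3046% + 0.4638 × 4.9985% = 9.0572%.

9.06%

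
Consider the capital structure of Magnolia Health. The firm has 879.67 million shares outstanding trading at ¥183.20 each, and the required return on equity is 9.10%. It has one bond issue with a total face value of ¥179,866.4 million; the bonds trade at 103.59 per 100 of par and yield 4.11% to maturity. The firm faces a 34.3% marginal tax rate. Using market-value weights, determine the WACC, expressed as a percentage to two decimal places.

5.67%

Market value of equity E = 183.2 × 879.67m = 161155.544m. Market value of debt D = 179866.4m × 103.59/100 = 186323.60376m.
Total capital V = 161155.544 + 186323.60376 = 347479.14776.
Equity: weight = 161155.544/347479.14776 = 0.4638; cost = 9.1%.
Bonds outstanding: weight = 186323.60376/347479.14776 = 0.5362; after-tax cost = 4.11% × (1 − 34.3%) = 2.7003%.
WACC = 0.4638 × 9.1000% + 0.5362 × 2.7003% = 5.6684%.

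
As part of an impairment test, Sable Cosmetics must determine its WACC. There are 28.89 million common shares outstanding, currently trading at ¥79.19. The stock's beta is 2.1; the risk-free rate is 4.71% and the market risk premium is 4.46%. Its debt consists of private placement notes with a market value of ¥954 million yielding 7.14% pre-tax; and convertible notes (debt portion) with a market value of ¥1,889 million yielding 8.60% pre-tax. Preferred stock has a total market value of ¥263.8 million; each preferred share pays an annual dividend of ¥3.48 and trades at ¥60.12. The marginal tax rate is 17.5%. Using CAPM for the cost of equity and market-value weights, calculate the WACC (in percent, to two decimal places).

9.78%

Cost of equity via CAPM: Re = 4.71% + 2.1 × 4.46% = 14.0760%.
Cost of preferred: Rp = 3.48 / 60.12 = 5.7884%.
Market value of equity E = 79.19 × 28.89m = 2287.7991m.
Total capital V = 2287.7991 + 263.8 + 954 + 1889 = 5394.5991.
Equity: weight = 2287.7991/5394.5991 = 0.4241; cost = 14.076%.
Preferred: weight = 263.8/5394.5991 = 0.0489; cost = 5.7884%.
Private placement notes: weight = 954/5394.5991 = 0.1768; after-tax cost = 7.14% × (1 − 17.5%) = 5.8905%.
Convertible notes (debt portion): weight = 1889/5394.5991 = 0.3502; after-tax cost = 8.6% × (1 − 17.5%) = 7.0950%.
WACC = 0.4241 × 14.0760% + 0.0489 × 5.7884% + 0.1768 × 5.8905% + 0.3502 × 7.0950% = 9.7787%.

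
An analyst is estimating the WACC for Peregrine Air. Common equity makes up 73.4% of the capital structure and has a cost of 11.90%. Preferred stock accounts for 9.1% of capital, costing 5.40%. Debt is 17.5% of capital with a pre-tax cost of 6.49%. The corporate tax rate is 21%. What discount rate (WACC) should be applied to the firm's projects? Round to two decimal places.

After-tax cost of debt = 6.49% × (1 − 21%) = 5.1271%.
WACC = 0.734 × 11.9000% + 0.091 × 5.4000% + 0.175 × 5.1271% = 10.1232%.

10.12%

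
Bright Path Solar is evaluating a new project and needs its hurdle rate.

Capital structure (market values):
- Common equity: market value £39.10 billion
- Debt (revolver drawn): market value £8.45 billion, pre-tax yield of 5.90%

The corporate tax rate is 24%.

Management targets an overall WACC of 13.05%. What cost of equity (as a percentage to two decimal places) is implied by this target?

Total capital V = 39.1 + 8.45 = 47.55.
Equity weight = 39.1/47.55 = 0.8223.
Revolver drawn weight = 8.45/47.55 = 0.1777.
Debt contribution = 0.1777 × 5.9% × (1 − 24%) = 0.7968%.
Required equity contribution = 13.05% − 0.7968% = 12.2532%.
Re = 12.2532% / 0.8223 = 14.9012%.

14.90%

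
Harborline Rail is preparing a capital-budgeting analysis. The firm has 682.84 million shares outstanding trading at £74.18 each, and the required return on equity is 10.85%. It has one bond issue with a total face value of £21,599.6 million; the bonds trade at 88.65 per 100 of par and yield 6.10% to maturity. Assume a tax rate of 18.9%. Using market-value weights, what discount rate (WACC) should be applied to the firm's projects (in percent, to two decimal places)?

9.23%

Market value of equity E = 74.18 × 682.84m = 50653.0712m. Market value of debt D = 21599.6m × 88.65/100 = 19148.0454m.
Total capital V = 50653.0712 + 19148.0454 = 69801.1166.
Equity: weight = 50653.0712/69801.1166 = 0.7257; cost = 10.85%.
Bonds outstanding: weight = 19148.0454/69801.1166 = 0.2743; after-tax cost = 6.1% × (1 − 18.9%) = 4.9471%.
WACC = 0.7257 × 10.8500% + 0.2743 × 4.9471% = 9.2307%.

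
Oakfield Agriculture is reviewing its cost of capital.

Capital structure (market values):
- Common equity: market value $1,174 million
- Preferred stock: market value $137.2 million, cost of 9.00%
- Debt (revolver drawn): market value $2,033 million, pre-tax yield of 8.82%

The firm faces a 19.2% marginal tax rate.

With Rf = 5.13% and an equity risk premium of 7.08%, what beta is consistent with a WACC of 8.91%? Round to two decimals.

0.97

Total capital V = 1174 + 137.2 + 2033 = 3344.2.
Equity weight = 1174/3344.2 = 0.3511.
Preferred weight = 137.2/3344.2 = 0.0410.
Revolver drawn weight = 2033/3344.2 = 0.6079.
Debt contribution = 0.6079 × 8.82% × (1 − 19.2%) = 4.3324%.
Preferred contribution = 0.0410 × 9% = 0.3692%.
Required equity contribution = 8.91% − 4.7016% = 4.2084%  ⇒  Re = 11.9878%.
CAPM: 11.9878% = 5.13% + β × 7.08%  ⇒  β = 0.9686.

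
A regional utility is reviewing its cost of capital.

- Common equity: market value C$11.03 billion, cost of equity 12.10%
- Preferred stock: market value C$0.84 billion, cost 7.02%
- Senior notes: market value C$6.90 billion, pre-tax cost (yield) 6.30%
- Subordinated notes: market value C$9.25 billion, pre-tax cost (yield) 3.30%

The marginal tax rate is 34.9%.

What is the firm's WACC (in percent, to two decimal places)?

6.69%

Total capital V = 11.03 + 0.84 + 6.9 + 9.25 = 28.02.
Equity: weight = 11.03/28.02 = 0.3936; cost = 12.1%.
Preferred: weight = 0.84/28.02 = 0.0300; cost = 7.02%.
Senior notes: weight = 6.9/28.02 = 0.2463; after-tax cost = 6.3% × (1 − 34.9%) = 4.1013%.
Subordinated notes: weight = 9.25/28.02 = 0.3301; after-tax cost = 3.3% × (1 − 34.9%) = 2.1483%.
WACC = 0.3936 × 12.1000% + 0.0300 × 7.0200% + 0.2463 × 4.1013% + 0.3301 × 2.1483% = 6.6927%.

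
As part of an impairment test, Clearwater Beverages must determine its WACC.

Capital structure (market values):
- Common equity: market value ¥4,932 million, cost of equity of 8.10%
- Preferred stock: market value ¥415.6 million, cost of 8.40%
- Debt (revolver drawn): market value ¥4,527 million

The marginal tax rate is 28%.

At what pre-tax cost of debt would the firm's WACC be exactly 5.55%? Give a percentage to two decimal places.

3.49%

Total capital V = 4932 + 415.6 + 4527 = 9874.6.
Equity weight = 4932/9874.6 = 0.4995.
Preferred weight = 415.6/9874.6 = 0.0421.
Revolver drawn weight = 4527/9874.6 = 0.4584.
Equity contribution = 0.4995 × 8.1% = 4.0457%.
Preferred contribution = 0.0421 × 8.4% = 0.3535%.
Remaining for debt = 5.55% − 4.3992% = 1.1508%.
Rd × (1 − 28%) × 0.4584 = 1.1508%  ⇒  Rd = 3.4864%.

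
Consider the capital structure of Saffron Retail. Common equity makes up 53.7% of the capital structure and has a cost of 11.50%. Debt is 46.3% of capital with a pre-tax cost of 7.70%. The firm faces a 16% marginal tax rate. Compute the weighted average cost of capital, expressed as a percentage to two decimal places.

After-tax cost of debt = 7.7% × (1 − 16%) = 6.4680%.
WACC = 0.537 × 11.5000% + 0.463 × 6.4680% = 9.1702%.

9.17%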